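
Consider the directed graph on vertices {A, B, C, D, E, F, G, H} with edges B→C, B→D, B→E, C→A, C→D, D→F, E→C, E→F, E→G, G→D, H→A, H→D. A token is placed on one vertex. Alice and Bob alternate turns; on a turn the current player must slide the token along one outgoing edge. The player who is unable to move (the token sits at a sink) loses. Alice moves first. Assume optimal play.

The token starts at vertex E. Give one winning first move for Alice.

Move to G.

Compute win/loss labels from the base case upward. A position with no move is L. Any other position is W if it can reach an L in one move, else L.
Every edge goes from a vertex to one that appears earlier in the order F, A, D, H, C, G, E, B, so processing vertices in that order labels each vertex after all of its successors.
F: no outgoing edge → L
A: no outgoing edge → L
D: →F(L), so W
H: →A(L), so W
C: →A(L), so W
G: →D(W) only, which is W, so L
E: →G(L), so W
B: →E(W), C(W), D(W) — all W, so L
From E, the L positions reachable in one move are: G, F. Any move reaching one of these is winning.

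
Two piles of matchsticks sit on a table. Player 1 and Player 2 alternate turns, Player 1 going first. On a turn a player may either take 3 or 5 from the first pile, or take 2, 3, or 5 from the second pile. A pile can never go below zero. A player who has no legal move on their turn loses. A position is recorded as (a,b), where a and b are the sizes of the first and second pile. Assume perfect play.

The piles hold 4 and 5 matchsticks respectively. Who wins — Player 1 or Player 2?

Player 1 wins.

Compute win/loss labels from the base case upward. A position with no move is L. Any other position is W if it can reach an L in one move, else L.
No move ever increases a pile, so every position that can arise here has a ≤ 4 and b ≤ 5; it is enough to label the cells with 0 ≤ a ≤ 4 and 0 ≤ b ≤ 5.
Every move lowers a or b (never raises either), so fill the grid row by row in increasing a, and left to right within a row: each cell's successors are then already labelled.
      b=0  b=1  b=2  b=3  b=4  b=5
a=0:    L    L    W    W    W    W
a=1:    L    L    W    W    W    W
a=2:    L    L    W    W    W    W
a=3:    W    W    L    L    W    W
a=4:    W    W    L    L    W    W
Cells with no legal move (terminal, hence L): (0,0), (0,1), (1,0), (1,1), (2,0), (2,1).
The remaining L cells, each justified by listing all of its moves:
(3,2): moves to (0,2)(W), (3,0)(W); every one is W ⇒ L
(3,3): moves to (0,3)(W), (3,1)(W), (3,0)(W); every one is W ⇒ L
(4,2): moves to (1,2)(W), (4,0)(W); every one is W ⇒ L
(4,3): moves to (1,3)(W), (4,1)(W), (4,0)(W); every one is W ⇒ L
Every other cell has at least one move into one of the L cells above, so it is W.
From (4,5) Player 1 can move to (4,3), reaching an L position.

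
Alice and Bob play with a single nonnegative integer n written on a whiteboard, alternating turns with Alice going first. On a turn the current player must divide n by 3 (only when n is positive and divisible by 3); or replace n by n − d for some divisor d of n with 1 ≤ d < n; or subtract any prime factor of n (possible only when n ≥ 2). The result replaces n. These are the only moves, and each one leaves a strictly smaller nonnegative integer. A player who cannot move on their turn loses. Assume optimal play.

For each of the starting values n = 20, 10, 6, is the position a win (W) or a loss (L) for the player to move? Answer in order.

Classify positions by backward induction: terminal positions (no move available) are L. From any other position, the mover wins iff some move reaches an L.
n=0: no move → L
n=1: no move → L
n=2: reaches L-position 0 → W
n=3: reaches L-position 0 → W
n=4: only reaches 2(W), 3(W), all W → L
n=5: reaches L-position 0 → W
n=6: reaches L-position 4 → W
n=7: reaches L-position 0 → W
n=8: reaches L-position 4 → W
n=9: only reaches 3(W), 6(W), 8(W), all W → L
n=10: reaches L-position 9 → W
n=11: reaches L-position 0 → W
n=12: reaches L-position 4 → W
n=13: reaches L-position 0 → W
n=14: only reaches 7(W), 12(W), 13(W), all W → L
n=15: reaches L-position 14 → W
n=16: reaches L-position 14 → W
n=17: reaches L-position 0 → W
n=18: reaches L-position 9 → W
n=19: reaches L-position 0 → W
n=20: only reaches 10(W), 15(W), 16(W), 18(W), 19(W), all W → L

20: L, 10: W, 6: W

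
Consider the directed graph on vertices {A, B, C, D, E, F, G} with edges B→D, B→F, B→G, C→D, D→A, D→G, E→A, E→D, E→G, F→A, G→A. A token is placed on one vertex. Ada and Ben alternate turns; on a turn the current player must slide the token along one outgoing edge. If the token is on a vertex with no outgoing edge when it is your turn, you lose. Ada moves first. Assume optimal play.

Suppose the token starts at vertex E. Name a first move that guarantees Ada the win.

Move to A.

Classify positions by backward induction: terminal positions (no move available) are L. From any other position, the mover wins iff some move reaches an L.
Every edge goes from a vertex to one that appears earlier in the order A, F, G, D, C, E, B, so processing vertices in that order labels each vertex after all of its successors.
A: no outgoing edge → L
F: →A(L), so W
G: →A(L), so W
D: →A(L), so W
C: →D(W) only, which is W, so L
E: →A(L), so W
B: →D(W), G(W), F(W) — all W, so L
From E, the L positions reachable in one move are: A.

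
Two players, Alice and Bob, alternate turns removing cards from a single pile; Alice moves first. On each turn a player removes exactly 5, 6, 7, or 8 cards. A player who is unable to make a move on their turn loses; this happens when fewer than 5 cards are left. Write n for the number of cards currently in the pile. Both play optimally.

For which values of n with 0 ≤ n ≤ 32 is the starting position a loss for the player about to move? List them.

0, 1, 2, 3, 4, 13, 14, 15, 16, 17, 26, 27, 28, 29, 30

Build the W/L table. Terminal = L. A non-terminal position is W if it has a move to some L; otherwise it is L.
n=0: no move → L
n=1: no move → L
n=2: no move → L
n=3: no move → L
n=4: no move → L
n=5: can move to 0, which is L ⇒ W
n=6: can move to 1, which is L ⇒ W
n=7: can move to 2, which is L ⇒ W
n=8: can move to 3, which is L ⇒ W
n=9: can move to 4, which is L ⇒ W
n=10: can move to 4, which is L ⇒ W
n=11: can move to 4, which is L ⇒ W
n=12: can move to 4, which is L ⇒ W
n=13: moves to 8(W), 7(W), 6(W), 5(W); every one is W ⇒ L
n=14: moves to 9(W), 8(W), 7(W), 6(W); every one is W ⇒ L
n=15: moves to 10(W), 9(W), 8(W), 7(W); every one is W ⇒ L
n=16: moves to 11(W), 10(W), 9(W), 8(W); every one is W ⇒ L
n=17: moves to 12(W), 11(W), 10(W), 9(W); every one is W ⇒ L
n=18: can move to 13, which is L ⇒ W
n=19: can move to 14, which is L ⇒ W
n=20: can move to 15, which is L ⇒ W
n=21: can move to 16, which is L ⇒ W
n=22: can move to 17, which is L ⇒ W
n=23: can move to 17, which is L ⇒ W
n=24: can move to 17, which is L ⇒ W
n=25: can move to 17, which is L ⇒ W
n=26: moves to 21(W), 20(W), 19(W), 18(W); every one is W ⇒ L
n=27: moves to 22(W), 21(W), 20(W), 19(W); every one is W ⇒ L
n=28: moves to 23(W), 22(W), 21(W), 20(W); every one is W ⇒ L
n=29: moves to 24(W), 23(W), 22(W), 21(W); every one is W ⇒ L
n=30: moves to 25(W), 24(W), 23(W), 22(W); every one is W ⇒ L
n=31: can move to 26, which is L ⇒ W
n=32: can move to 27, which is L ⇒ W
Reading off the rows marked L gives the requested list; there are 15 such values of n.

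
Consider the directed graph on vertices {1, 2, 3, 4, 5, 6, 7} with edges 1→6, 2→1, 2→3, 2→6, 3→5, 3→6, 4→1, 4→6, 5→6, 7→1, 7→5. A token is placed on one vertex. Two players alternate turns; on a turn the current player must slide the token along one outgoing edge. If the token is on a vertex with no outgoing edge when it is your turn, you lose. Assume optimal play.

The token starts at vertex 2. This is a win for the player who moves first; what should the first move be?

Compute win/loss labels from the base case upward. A position with no move is L. Any other position is W if it can reach an L in one move, else L.
Every edge goes from a vertex to one that appears earlier in the order 6, 5, 1, 4, 3, 7, 2, so processing vertices in that order labels each vertex after all of its successors.
6: no outgoing edge → L
5: reaches L-position 6 → W
1: reaches L-position 6 → W
4: reaches L-position 6 → W
3: reaches L-position 6 → W
7: only reaches 1(W), 5(W), all W → L
2: reaches L-position 6 → W
From 2, the L positions reachable in one move are: 6.

Move to 6.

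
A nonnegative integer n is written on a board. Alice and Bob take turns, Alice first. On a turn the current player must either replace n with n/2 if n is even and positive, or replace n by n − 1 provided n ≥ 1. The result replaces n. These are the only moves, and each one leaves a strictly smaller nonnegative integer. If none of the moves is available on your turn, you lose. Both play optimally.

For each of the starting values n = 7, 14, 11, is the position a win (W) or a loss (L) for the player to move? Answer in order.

7: L, 14: W, 11: L

Classify positions by backward induction: terminal positions (no move available) are L. From any other position, the mover wins iff some move reaches an L.
n=0: no move → L
n=1: can move to 0, which is L ⇒ W
n=2: the only move is to 1(W), a W ⇒ L
n=3: can move to 2, which is L ⇒ W
n=4: can move to 2, which is L ⇒ W
n=5: the only move is to 4(W), a W ⇒ L
n=6: can move to 5, which is L ⇒ W
n=7: the only move is to 6(W), a W ⇒ L
n=8: can move to 7, which is L ⇒ W
n=9: the only move is to 8(W), a W ⇒ L
n=10: can move to 5, which is L ⇒ W
n=11: the only move is to 10(W), a W ⇒ L
n=12: can move to 11, which is L ⇒ W
n=13: the only move is to 12(W), a W ⇒ L
n=14: can move to 7, which is L ⇒ W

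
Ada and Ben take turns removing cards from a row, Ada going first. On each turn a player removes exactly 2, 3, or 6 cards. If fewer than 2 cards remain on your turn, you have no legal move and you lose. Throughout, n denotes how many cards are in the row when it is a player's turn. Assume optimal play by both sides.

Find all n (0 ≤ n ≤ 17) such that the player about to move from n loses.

0, 1, 5, 9, 10, 14

Classify positions by backward induction: terminal positions (no move available) are L. From any other position, the mover wins iff some move reaches an L.
n=0: no move → L
n=1: no move → L
n=2: can move to 0, which is L ⇒ W
n=3: can move to 1, which is L ⇒ W
n=4: can move to 1, which is L ⇒ W
n=5: moves to 3(W), 2(W); every one is W ⇒ L
n=6: can move to 0, which is L ⇒ W
n=7: can move to 5, which is L ⇒ W
n=8: can move to 5, which is L ⇒ W
n=9: moves to 7(W), 6(W), 3(W); every one is W ⇒ L
n=10: moves to 8(W), 7(W), 4(W); every one is W ⇒ L
n=11: can move to 9, which is L ⇒ W
n=12: can move to 10, which is L ⇒ W
n=13: can move to 10, which is L ⇒ W
n=14: moves to 12(W), 11(W), 8(W); every one is W ⇒ L
n=15: can move to 9, which is L ⇒ W
n=16: can move to 14, which is L ⇒ W
n=17: can move to 14, which is L ⇒ W
The losing starting values of n are exactly the entries labelled L in this table (6 of them).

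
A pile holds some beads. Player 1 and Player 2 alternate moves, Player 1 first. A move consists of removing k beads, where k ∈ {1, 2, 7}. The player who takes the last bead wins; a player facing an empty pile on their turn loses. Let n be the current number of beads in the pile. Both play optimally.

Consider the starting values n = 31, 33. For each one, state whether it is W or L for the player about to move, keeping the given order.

31: W, 33: L

Use the standard recursion: the mover loses at a terminal position; elsewhere, the mover wins exactly when some move hands the opponent an L position.
n=0: no move → L
n=1: reaches L-position 0 → W
n=2: reaches L-position 0 → W
n=3: only reaches 2(W), 1(W), all W → L
n=4: reaches L-position 3 → W
n=5: reaches L-position 3 → W
n=6: only reaches 5(W), 4(W), all W → L
n=7: reaches L-position 6 → W
n=8: reaches L-position 6 → W
n=9: only reaches 8(W), 7(W), 2(W), all W → L
n=10: reaches L-position 9 → W
n=11: reaches L-position 9 → W
n=12: only reaches 11(W), 10(W), 5(W), all W → L
n=13: reaches L-position 12 → W
n=14: reaches L-position 12 → W
n=15: only reaches 14(W), 13(W), 8(W), all W → L
n=16: reaches L-position 15 → W
n=17: reaches L-position 15 → W
n=18: only reaches 17(W), 16(W), 11(W), all W → L
n=19: reaches L-position 18 → W
n=20: reaches L-position 18 → W
n=21: only reaches 20(W), 19(W), 14(W), all W → L
n=22: reaches L-position 21 → W
n=23: reaches L-position 21 → W
n=24: only reaches 23(W), 22(W), 17(W), all W → L
n=25: reaches L-position 24 → W
n=26: reaches L-position 24 → W
n=27: only reaches 26(W), 25(W), 20(W), all W → L
n=28: reaches L-position 27 → W
n=29: reaches L-position 27 → W
n=30: only reaches 29(W), 28(W), 23(W), all W → L
n=31: reaches L-position 30 → W
n=32: reaches L-position 30 → W
n=33: only reaches 32(W), 31(W), 26(W), all W → L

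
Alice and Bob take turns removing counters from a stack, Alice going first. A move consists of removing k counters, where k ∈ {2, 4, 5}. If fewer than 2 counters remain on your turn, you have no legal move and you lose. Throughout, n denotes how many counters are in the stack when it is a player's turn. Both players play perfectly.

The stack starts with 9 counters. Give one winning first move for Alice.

Remove 2, leaving 7.

Use the standard recursion: the mover loses at a terminal position; elsewhere, the mover wins exactly when some move hands the opponent an L position.
n=0: no move → L
n=1: no move → L
n=2: can move to 0, which is L ⇒ W
n=3: can move to 1, which is L ⇒ W
n=4: can move to 0, which is L ⇒ W
n=5: can move to 1, which is L ⇒ W
n=6: can move to 1, which is L ⇒ W
n=7: moves to 5(W), 3(W), 2(W); every one is W ⇒ L
n=8: moves to 6(W), 4(W), 3(W); every one is W ⇒ L
n=9: can move to 7, which is L ⇒ W
From 9, the L positions reachable in one move are: 7.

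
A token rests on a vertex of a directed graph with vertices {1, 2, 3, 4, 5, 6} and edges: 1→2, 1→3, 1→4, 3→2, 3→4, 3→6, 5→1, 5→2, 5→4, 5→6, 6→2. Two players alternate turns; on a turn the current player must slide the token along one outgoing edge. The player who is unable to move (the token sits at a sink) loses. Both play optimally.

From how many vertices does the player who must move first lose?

Classify positions by backward induction: terminal positions (no move available) are L. From any other position, the mover wins iff some move reaches an L.
Every edge goes from a vertex to one that appears earlier in the order 2, 4, 6, 3, 1, 5, so processing vertices in that order labels each vertex after all of its successors.
2: no outgoing edge → L
4: no outgoing edge → L
6: reaches L-position 2 → W
3: reaches L-position 4 → W
1: reaches L-position 4 → W
5: reaches L-position 4 → W
The L vertices are 2, 4; that is 2 in all.

2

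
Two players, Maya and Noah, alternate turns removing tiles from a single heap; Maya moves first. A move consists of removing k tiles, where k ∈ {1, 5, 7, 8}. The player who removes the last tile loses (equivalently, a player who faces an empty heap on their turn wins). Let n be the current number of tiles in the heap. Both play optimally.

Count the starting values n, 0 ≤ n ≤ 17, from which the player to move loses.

Work bottom-up. With no move the player to move wins. Otherwise the position is W if at least one move leads to an L position for the opponent, and L if every move leads to a W.
n=0: no move; the opponent has just taken the last tile and therefore loses → W
n=1: only reaches 0(W), which is W → L
n=2: reaches L-position 1 → W
n=3: only reaches 2(W), which is W → L
n=4: reaches L-position 3 → W
n=5: only reaches 4(W), 0(W), all W → L
n=6: reaches L-position 5 → W
n=7: only reaches 6(W), 2(W), 0(W), all W → L
n=8: reaches L-position 7 → W
n=9: reaches L-position 1 → W
n=10: reaches L-position 5 → W
n=11: reaches L-position 3 → W
n=12: reaches L-position 7 → W
n=13: reaches L-position 5 → W
n=14: reaches L-position 7 → W
n=15: reaches L-position 7 → W
n=16: only reaches 15(W), 11(W), 9(W), 8(W), all W → L
n=17: reaches L-position 16 → W
L entries with 0 ≤ n ≤ 17: n = 1, 3, 5, 7, 16; that makes 5.

5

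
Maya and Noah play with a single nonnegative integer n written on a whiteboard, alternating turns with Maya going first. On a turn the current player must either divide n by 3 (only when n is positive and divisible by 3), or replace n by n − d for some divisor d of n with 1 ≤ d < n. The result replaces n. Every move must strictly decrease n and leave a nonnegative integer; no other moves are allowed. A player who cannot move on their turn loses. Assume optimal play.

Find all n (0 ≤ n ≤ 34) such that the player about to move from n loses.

0, 1, 4, 7, 9, 11, 13, 15, 17, 19, 23, 25, 28, 31

Label each position W (a win for the player to move) or L (a loss). A position with no legal move is L; any other position is W exactly when some move reaches an L, and L when every move reaches a W.
n=0: no move → L
n=1: no move → L
n=2: can move to 1, which is L ⇒ W
n=3: can move to 1, which is L ⇒ W
n=4: moves to 2(W), 3(W); every one is W ⇒ L
n=5: can move to 4, which is L ⇒ W
n=6: can move to 4, which is L ⇒ W
n=7: the only move is to 6(W), a W ⇒ L
n=8: can move to 4, which is L ⇒ W
n=9: moves to 3(W), 6(W), 8(W); every one is W ⇒ L
n=10: can move to 9, which is L ⇒ W
n=11: the only move is to 10(W), a W ⇒ L
n=12: can move to 4, which is L ⇒ W
n=13: the only move is to 12(W), a W ⇒ L
n=14: can move to 7, which is L ⇒ W
n=15: moves to 5(W), 10(W), 12(W), 14(W); every one is W ⇒ L
n=16: can move to 15, which is L ⇒ W
n=17: the only move is to 16(W), a W ⇒ L
n=18: can move to 9, which is L ⇒ W
n=19: the only move is to 18(W), a W ⇒ L
n=20: can move to 15, which is L ⇒ W
n=21: can move to 7, which is L ⇒ W
n=22: can move to 11, which is L ⇒ W
n=23: the only move is to 22(W), a W ⇒ L
n=24: can move to 23, which is L ⇒ W
n=25: moves to 20(W), 24(W); every one is W ⇒ L
n=26: can move to 13, which is L ⇒ W
n=27: can move to 9, which is L ⇒ W
n=28: moves to 14(W), 21(W), 24(W), 26(W), 27(W); every one is W ⇒ L
n=29: can move to 28, which is L ⇒ W
n=30: can move to 15, which is L ⇒ W
n=31: the only move is to 30(W), a W ⇒ L
n=32: can move to 28, which is L ⇒ W
n=33: can move to 11, which is L ⇒ W
n=34: can move to 17, which is L ⇒ W
The losing starting values of n are exactly the entries labelled L in this table (14 of them).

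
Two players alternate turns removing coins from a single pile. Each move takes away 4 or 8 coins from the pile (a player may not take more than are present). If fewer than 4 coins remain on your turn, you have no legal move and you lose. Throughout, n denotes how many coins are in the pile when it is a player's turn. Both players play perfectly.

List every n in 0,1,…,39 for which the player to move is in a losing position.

Compute win/loss labels from the base case upward. A position with no move is L. Any other position is W if it can reach an L in one move, else L.
n=0: no move → L
n=1: no move → L
n=2: no move → L
n=3: no move → L
n=4: can move to 0, which is L ⇒ W
n=5: can move to 1, which is L ⇒ W
n=6: can move to 2, which is L ⇒ W
n=7: can move to 3, which is L ⇒ W
n=8: can move to 0, which is L ⇒ W
n=9: can move to 1, which is L ⇒ W
n=10: can move to 2, which is L ⇒ W
n=11: can move to 3, which is L ⇒ W
n=12: moves to 8(W), 4(W); every one is W ⇒ L
n=13: moves to 9(W), 5(W); every one is W ⇒ L
n=14: moves to 10(W), 6(W); every one is W ⇒ L
n=15: moves to 11(W), 7(W); every one is W ⇒ L
n=16: can move to 12, which is L ⇒ W
n=17: can move to 13, which is L ⇒ W
n=18: can move to 14, which is L ⇒ W
n=19: can move to 15, which is L ⇒ W
n=20: can move to 12, which is L ⇒ W
n=21: can move to 13, which is L ⇒ W
n=22: can move to 14, which is L ⇒ W
n=23: can move to 15, which is L ⇒ W
n=24: moves to 20(W), 16(W); every one is W ⇒ L
n=25: moves to 21(W), 17(W); every one is W ⇒ L
n=26: moves to 22(W), 18(W); every one is W ⇒ L
n=27: moves to 23(W), 19(W); every one is W ⇒ L
n=28: can move to 24, which is L ⇒ W
n=29: can move to 25, which is L ⇒ W
n=30: can move to 26, which is L ⇒ W
n=31: can move to 27, which is L ⇒ W
n=32: can move to 24, which is L ⇒ W
n=33: can move to 25, which is L ⇒ W
n=34: can move to 26, which is L ⇒ W
n=35: can move to 27, which is L ⇒ W
n=36: moves to 32(W), 28(W); every one is W ⇒ L
n=37: moves to 33(W), 29(W); every one is W ⇒ L
n=38: moves to 34(W), 30(W); every one is W ⇒ L
n=39: moves to 35(W), 31(W); every one is W ⇒ L
Reading off the rows marked L gives the requested list; there are 16 such values of n.

0, 1, 2, 3, 12, 13, 14, 15, 24, 25, 26, 27, 36, 37, 38, 39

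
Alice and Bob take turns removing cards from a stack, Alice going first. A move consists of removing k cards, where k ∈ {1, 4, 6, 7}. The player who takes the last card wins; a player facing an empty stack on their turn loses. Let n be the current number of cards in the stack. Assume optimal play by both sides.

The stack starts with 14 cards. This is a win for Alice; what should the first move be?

Use the standard recursion: the mover loses at a terminal position; elsewhere, the mover wins exactly when some move hands the opponent an L position.
n=0: no move → L
n=1: reaches L-position 0 → W
n=2: only reaches 1(W), which is W → L
n=3: reaches L-position 2 → W
n=4: reaches L-position 0 → W
n=5: only reaches 4(W), 1(W), all W → L
n=6: reaches L-position 5 → W
n=7: reaches L-position 0 → W
n=8: reaches L-position 2 → W
n=9: reaches L-position 5 → W
n=10: only reaches 9(W), 6(W), 4(W), 3(W), all W → L
n=11: reaches L-position 10 → W
n=12: reaches L-position 5 → W
n=13: only reaches 12(W), 9(W), 7(W), 6(W), all W → L
n=14: reaches L-position 13 → W
From 14, the L positions reachable in one move are: 13, 10. Any move reaching one of these is winning.

Remove 1, leaving 13.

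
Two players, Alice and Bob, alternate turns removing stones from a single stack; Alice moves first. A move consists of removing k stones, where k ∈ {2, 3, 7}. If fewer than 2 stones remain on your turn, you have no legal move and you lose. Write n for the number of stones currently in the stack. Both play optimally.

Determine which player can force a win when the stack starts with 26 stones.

Label each position W (a win for the player to move) or L (a loss). A position with no legal move is L; any other position is W exactly when some move reaches an L, and L when every move reaches a W.
n=0: no move → L
n=1: no move → L
n=2: can move to 0, which is L ⇒ W
n=3: can move to 1, which is L ⇒ W
n=4: can move to 1, which is L ⇒ W
n=5: moves to 3(W), 2(W); every one is W ⇒ L
n=6: moves to 4(W), 3(W); every one is W ⇒ L
n=7: can move to 5, which is L ⇒ W
n=8: can move to 6, which is L ⇒ W
n=9: can move to 6, which is L ⇒ W
n=10: moves to 8(W), 7(W), 3(W); every one is W ⇒ L
n=11: moves to 9(W), 8(W), 4(W); every one is W ⇒ L
n=12: can move to 10, which is L ⇒ W
n=13: can move to 11, which is L ⇒ W
n=14: can move to 11, which is L ⇒ W
n=15: moves to 13(W), 12(W), 8(W); every one is W ⇒ L
n=16: moves to 14(W), 13(W), 9(W); every one is W ⇒ L
n=17: can move to 15, which is L ⇒ W
n=18: can move to 16, which is L ⇒ W
n=19: can move to 16, which is L ⇒ W
n=20: moves to 18(W), 17(W), 13(W); every one is W ⇒ L
n=21: moves to 19(W), 18(W), 14(W); every one is W ⇒ L
n=22: can move to 20, which is L ⇒ W
n=23: can move to 21, which is L ⇒ W
n=24: can move to 21, which is L ⇒ W
n=25: moves to 23(W), 22(W), 18(W); every one is W ⇒ L
n=26: moves to 24(W), 23(W), 19(W); every one is W ⇒ L
The starting position 26 is L: whatever Alice does, the opponent receives a W position.

Bob wins.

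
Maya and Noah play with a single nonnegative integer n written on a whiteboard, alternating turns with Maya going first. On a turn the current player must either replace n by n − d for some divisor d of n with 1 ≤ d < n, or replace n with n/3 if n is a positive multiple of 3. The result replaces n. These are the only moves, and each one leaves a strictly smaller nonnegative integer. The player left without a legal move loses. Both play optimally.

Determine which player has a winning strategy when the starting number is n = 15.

Compute win/loss labels from the base case upward. A position with no move is L. Any other position is W if it can reach an L in one move, else L.
n=0: no move → L
n=1: no move → L
n=2: reaches L-position 1 → W
n=3: reaches L-position 1 → W
n=4: only reaches 2(W), 3(W), all W → L
n=5: reaches L-position 4 → W
n=6: reaches L-position 4 → W
n=7: only reaches 6(W), which is W → L
n=8: reaches L-position 4 → W
n=9: only reaches 3(W), 6(W), 8(W), all W → L
n=10: reaches L-position 9 → W
n=11: only reaches 10(W), which is W → L
n=12: reaches L-position 4 → W
n=13: only reaches 12(W), which is W → L
n=14: reaches L-position 7 → W
n=15: only reaches 5(W), 10(W), 12(W), 14(W), all W → L
The starting position 15 is L: whatever Maya does, the opponent receives a W position.

Noah wins.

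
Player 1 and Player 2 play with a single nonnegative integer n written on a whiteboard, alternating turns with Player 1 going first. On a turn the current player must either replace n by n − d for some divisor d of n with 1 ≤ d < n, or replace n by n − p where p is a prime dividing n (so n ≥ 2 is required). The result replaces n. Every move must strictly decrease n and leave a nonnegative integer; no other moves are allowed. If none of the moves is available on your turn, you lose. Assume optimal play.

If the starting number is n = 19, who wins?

Player 1 wins.

Use the standard recursion: the mover loses at a terminal position; elsewhere, the mover wins exactly when some move hands the opponent an L position.
n=0: no move → L
n=1: no move → L
n=2: →0(L), so W
n=3: →0(L), so W
n=4: →2(W), 3(W) — all W, so L
n=5: →0(L), so W
n=6: →4(L), so W
n=7: →0(L), so W
n=8: →4(L), so W
n=9: →6(W), 8(W) — all W, so L
n=10: →9(L), so W
n=11: →0(L), so W
n=12: →9(L), so W
n=13: →0(L), so W
n=14: →7(W), 12(W), 13(W) — all W, so L
n=15: →14(L), so W
n=16: →14(L), so W
n=17: →0(L), so W
n=18: →9(L), so W
n=19: →0(L), so W
The starting position 19 is W: Player 1 should move to 0, handing over an L position.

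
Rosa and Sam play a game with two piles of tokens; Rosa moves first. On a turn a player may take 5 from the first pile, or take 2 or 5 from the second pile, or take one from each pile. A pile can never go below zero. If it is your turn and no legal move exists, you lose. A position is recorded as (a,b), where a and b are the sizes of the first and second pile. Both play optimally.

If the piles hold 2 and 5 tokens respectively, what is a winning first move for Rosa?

Build the W/L table. Terminal = L. A non-terminal position is W if it has a move to some L; otherwise it is L.
No move ever increases a pile, so every position that can arise here has a ≤ 2 and b ≤ 5; it is enough to label the cells with 0 ≤ a ≤ 2 and 0 ≤ b ≤ 5.
Every move lowers a or b (never raises either), so fill the grid row by row in increasing a, and left to right within a row: each cell's successors are then already labelled.
      b=0  b=1  b=2  b=3  b=4  b=5
a=0:    L    L    W    W    L    W
a=1:    L    W    W    L    L    W
a=2:    L    W    W    L    W    W
Cells with no legal move (terminal, hence L): (0,0), (0,1), (1,0), (2,0).
The remaining L cells, each justified by listing all of its moves:
(0,4): the only move is to (0,2)(W), a W ⇒ L
(1,3): moves to (1,1)(W), (0,2)(W); every one is W ⇒ L
(1,4): moves to (1,2)(W), (0,3)(W); every one is W ⇒ L
(2,3): moves to (2,1)(W), (1,2)(W); every one is W ⇒ L
Every other cell has at least one move into one of the L cells above, so it is W.
From (2,5), the L positions reachable in one move are: (2,3), (2,0), (1,4). Any move reaching one of these is winning.

Move to (2,3).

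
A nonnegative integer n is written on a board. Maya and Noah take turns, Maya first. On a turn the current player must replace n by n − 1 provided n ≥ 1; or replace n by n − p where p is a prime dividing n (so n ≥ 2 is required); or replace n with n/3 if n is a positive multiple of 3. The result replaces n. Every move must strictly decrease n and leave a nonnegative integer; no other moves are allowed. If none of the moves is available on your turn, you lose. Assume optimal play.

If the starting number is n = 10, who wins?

Maya wins.

Work bottom-up. With no move the player to move loses. Otherwise the position is W if at least one move leads to an L position for the opponent, and L if every move leads to a W.
n=0: no move → L
n=1: can move to 0, which is L ⇒ W
n=2: can move to 0, which is L ⇒ W
n=3: can move to 0, which is L ⇒ W
n=4: moves to 2(W), 3(W); every one is W ⇒ L
n=5: can move to 0, which is L ⇒ W
n=6: can move to 4, which is L ⇒ W
n=7: can move to 0, which is L ⇒ W
n=8: moves to 6(W), 7(W); every one is W ⇒ L
n=9: can move to 8, which is L ⇒ W
n=10: can move to 8, which is L ⇒ W
The starting position 10 is W: Maya should move to 8, handing over an L position.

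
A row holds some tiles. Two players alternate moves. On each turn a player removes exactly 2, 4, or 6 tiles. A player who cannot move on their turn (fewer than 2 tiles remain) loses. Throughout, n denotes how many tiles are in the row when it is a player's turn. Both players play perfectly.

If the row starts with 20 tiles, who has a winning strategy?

The first player wins.

Label each position W (a win for the player to move) or L (a loss). A position with no legal move is L; any other position is W exactly when some move reaches an L, and L when every move reaches a W.
n=0: no move → L
n=1: no move → L
n=2: →0(L), so W
n=3: →1(L), so W
n=4: →0(L), so W
n=5: →1(L), so W
n=6: →0(L), so W
n=7: →1(L), so W
n=8: →6(W), 4(W), 2(W) — all W, so L
n=9: →7(W), 5(W), 3(W) — all W, so L
n=10: →8(L), so W
n=11: →9(L), so W
n=12: →8(L), so W
n=13: →9(L), so W
n=14: →8(L), so W
n=15: →9(L), so W
n=16: →14(W), 12(W), 10(W) — all W, so L
n=17: →15(W), 13(W), 11(W) — all W, so L
n=18: →16(L), so W
n=19: →17(L), so W
n=20: →16(L), so W
From 20 the player to move can remove 4, leaving 16, reaching an L position.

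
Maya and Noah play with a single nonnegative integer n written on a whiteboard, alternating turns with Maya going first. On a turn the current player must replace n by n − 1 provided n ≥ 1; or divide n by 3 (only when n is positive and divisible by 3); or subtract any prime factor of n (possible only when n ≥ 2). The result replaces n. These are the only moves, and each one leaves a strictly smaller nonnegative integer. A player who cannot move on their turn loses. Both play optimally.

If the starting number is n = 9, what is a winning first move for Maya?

Work bottom-up. With no move the player to move loses. Otherwise the position is W if at least one move leads to an L position for the opponent, and L if every move leads to a W.
n=0: no move → L
n=1: W (go to 0, an L position)
n=2: W (go to 0, an L position)
n=3: W (go to 0, an L position)
n=4: L (options 2(W), 3(W) are all W)
n=5: W (go to 0, an L position)
n=6: W (go to 4, an L position)
n=7: W (go to 0, an L position)
n=8: L (options 6(W), 7(W) are all W)
n=9: W (go to 8, an L position)
From 9, the L positions reachable in one move are: 8.

Move to 8.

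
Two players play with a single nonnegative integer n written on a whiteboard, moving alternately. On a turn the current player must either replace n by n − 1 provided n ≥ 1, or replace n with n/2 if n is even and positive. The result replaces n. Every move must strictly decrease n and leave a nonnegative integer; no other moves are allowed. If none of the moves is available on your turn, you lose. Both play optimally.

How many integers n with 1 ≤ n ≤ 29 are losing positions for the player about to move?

Classify positions by backward induction: terminal positions (no move available) are L. From any other position, the mover wins iff some move reaches an L.
n=0: no move → L
n=1: →0(L), so W
n=2: →1(W) only, which is W, so L
n=3: →2(L), so W
n=4: →2(L), so W
n=5: →4(W) only, which is W, so L
n=6: →5(L), so W
n=7: →6(W) only, which is W, so L
n=8: →7(L), so W
n=9: →8(W) only, which is W, so L
n=10: →5(L), so W
n=11: →10(W) only, which is W, so L
n=12: →11(L), so W
n=13: →12(W) only, which is W, so L
n=14: →7(L), so W
n=15: →14(W) only, which is W, so L
n=16: →15(L), so W
n=17: →16(W) only, which is W, so L
n=18: →9(L), so W
n=19: →18(W) only, which is W, so L
n=20: →19(L), so W
n=21: →20(W) only, which is W, so L
n=22: →11(L), so W
n=23: →22(W) only, which is W, so L
n=24: →23(L), so W
n=25: →24(W) only, which is W, so L
n=26: →13(L), so W
n=27: →26(W) only, which is W, so L
n=28: →27(L), so W
n=29: →28(W) only, which is W, so L
L entries with 1 ≤ n ≤ 29 (n=0 is outside the asked range and is not counted): n = 2, 5, 7, 9, 11, 13, 15, 17, 19, 21, 23, 25, 27, 29; that makes 14.

14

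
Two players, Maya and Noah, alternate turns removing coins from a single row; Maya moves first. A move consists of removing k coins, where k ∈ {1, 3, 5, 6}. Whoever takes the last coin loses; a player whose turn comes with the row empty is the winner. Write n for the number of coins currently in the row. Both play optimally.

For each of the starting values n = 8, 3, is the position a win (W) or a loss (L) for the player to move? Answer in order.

8: W, 3: L

Label each position W (a win for the player to move) or L (a loss). A position with no legal move is W; any other position is W exactly when some move reaches an L, and L when every move reaches a W.
n=0: no move; the opponent has just taken the last coin and therefore loses → W
n=1: only reaches 0(W), which is W → L
n=2: reaches L-position 1 → W
n=3: only reaches 2(W), 0(W), all W → L
n=4: reaches L-position 3 → W
n=5: only reaches 4(W), 2(W), 0(W), all W → L
n=6: reaches L-position 5 → W
n=7: reaches L-position 1 → W
n=8: reaches L-position 5 → W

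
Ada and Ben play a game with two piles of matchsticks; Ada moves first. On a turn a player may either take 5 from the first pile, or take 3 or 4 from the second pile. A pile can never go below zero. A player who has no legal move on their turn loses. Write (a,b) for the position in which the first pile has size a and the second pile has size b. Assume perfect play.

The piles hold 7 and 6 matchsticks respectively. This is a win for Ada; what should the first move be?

Positions with no move are L. A position that does have a move is losing for the player to move precisely when every available move leads to a winning position for the opponent. Fill in the labels:
No move ever increases a pile, so every position that can arise here has a ≤ 7 and b ≤ 6; it is enough to label the cells with 0 ≤ a ≤ 7 and 0 ≤ b ≤ 6.
Every move lowers a or b (never raises either), so fill the grid row by row in increasing a, and left to right within a row: each cell's successors are then already labelled.
      b=0  b=1  b=2  b=3  b=4  b=5  b=6
a=0:    L    L    L    W    W    W    W
a=1:    L    L    L    W    W    W    W
a=2:    L    L    L    W    W    W    W
a=3:    L    L    L    W    W    W    W
a=4:    L    L    L    W    W    W    W
a=5:    W    W    W    L    L    L    W
a=6:    W    W    W    L    L    L    W
a=7:    W    W    W    L    L    L    W
Cells with no legal move (terminal, hence L): (0,0), (0,1), (0,2), (1,0), (1,1), (1,2), (2,0), (2,1), (2,2), (3,0), (3,1), (3,2), (4,0), (4,1), (4,2).
The remaining L cells, each justified by listing all of its moves:
(5,3): moves to (0,3)(W), (5,0)(W); every one is W ⇒ L
(5,4): moves to (0,4)(W), (5,1)(W), (5,0)(W); every one is W ⇒ L
(5,5): moves to (0,5)(W), (5,2)(W), (5,1)(W); every one is W ⇒ L
(6,3): moves to (1,3)(W), (6,0)(W); every one is W ⇒ L
(6,4): moves to (1,4)(W), (6,1)(W), (6,0)(W); every one is W ⇒ L
(6,5): moves to (1,5)(W), (6,2)(W), (6,1)(W); every one is W ⇒ L
(7,3): moves to (2,3)(W), (7,0)(W); every one is W ⇒ L
(7,4): moves to (2,4)(W), (7,1)(W), (7,0)(W); every one is W ⇒ L
(7,5): moves to (2,5)(W), (7,2)(W), (7,1)(W); every one is W ⇒ L
Every other cell has at least one move into one of the L cells above, so it is W.
From (7,6), the L positions reachable in one move are: (7,3).

Move to (7,3).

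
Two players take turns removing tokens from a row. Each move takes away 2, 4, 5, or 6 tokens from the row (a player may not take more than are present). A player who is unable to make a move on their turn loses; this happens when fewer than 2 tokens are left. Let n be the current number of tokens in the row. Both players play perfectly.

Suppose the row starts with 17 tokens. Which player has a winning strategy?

The second player wins.

Use the standard recursion: the mover loses at a terminal position; elsewhere, the mover wins exactly when some move hands the opponent an L position.
n=0: no move → L
n=1: no move → L
n=2: can move to 0, which is L ⇒ W
n=3: can move to 1, which is L ⇒ W
n=4: can move to 0, which is L ⇒ W
n=5: can move to 1, which is L ⇒ W
n=6: can move to 1, which is L ⇒ W
n=7: can move to 1, which is L ⇒ W
n=8: moves to 6(W), 4(W), 3(W), 2(W); every one is W ⇒ L
n=9: moves to 7(W), 5(W), 4(W), 3(W); every one is W ⇒ L
n=10: can move to 8, which is L ⇒ W
n=11: can move to 9, which is L ⇒ W
n=12: can move to 8, which is L ⇒ W
n=13: can move to 9, which is L ⇒ W
n=14: can move to 9, which is L ⇒ W
n=15: can move to 9, which is L ⇒ W
n=16: moves to 14(W), 12(W), 11(W), 10(W); every one is W ⇒ L
n=17: moves to 15(W), 13(W), 12(W), 11(W); every one is W ⇒ L
The starting position 17 is L: whatever the player to move does, the opponent receives a W position.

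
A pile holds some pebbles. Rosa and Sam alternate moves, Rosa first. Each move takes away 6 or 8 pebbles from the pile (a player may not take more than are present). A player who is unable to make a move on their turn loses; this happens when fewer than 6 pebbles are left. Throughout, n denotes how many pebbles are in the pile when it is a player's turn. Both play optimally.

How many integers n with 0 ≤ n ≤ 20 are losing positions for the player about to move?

Classify positions by backward induction: terminal positions (no move available) are L. From any other position, the mover wins iff some move reaches an L.
n=0: no move → L
n=1: no move → L
n=2: no move → L
n=3: no move → L
n=4: no move → L
n=5: no move → L
n=6: can move to 0, which is L ⇒ W
n=7: can move to 1, which is L ⇒ W
n=8: can move to 2, which is L ⇒ W
n=9: can move to 3, which is L ⇒ W
n=10: can move to 4, which is L ⇒ W
n=11: can move to 5, which is L ⇒ W
n=12: can move to 4, which is L ⇒ W
n=13: can move to 5, which is L ⇒ W
n=14: moves to 8(W), 6(W); every one is W ⇒ L
n=15: moves to 9(W), 7(W); every one is W ⇒ L
n=16: moves to 10(W), 8(W); every one is W ⇒ L
n=17: moves to 11(W), 9(W); every one is W ⇒ L
n=18: moves to 12(W), 10(W); every one is W ⇒ L
n=19: moves to 13(W), 11(W); every one is W ⇒ L
n=20: can move to 14, which is L ⇒ W
L entries with 0 ≤ n ≤ 20: n = 0, 1, 2, 3, 4, 5, 14, 15, 16, 17, 18, 19; that makes 12.

12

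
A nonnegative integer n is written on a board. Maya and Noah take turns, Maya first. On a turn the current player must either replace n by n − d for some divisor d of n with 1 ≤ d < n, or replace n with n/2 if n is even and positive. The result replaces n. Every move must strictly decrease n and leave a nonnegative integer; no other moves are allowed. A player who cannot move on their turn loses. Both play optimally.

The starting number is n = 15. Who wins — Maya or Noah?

Noah wins.

Use the standard recursion: the mover loses at a terminal position; elsewhere, the mover wins exactly when some move hands the opponent an L position.
n=0: no move → L
n=1: no move → L
n=2: can move to 1, which is L ⇒ W
n=3: the only move is to 2(W), a W ⇒ L
n=4: can move to 3, which is L ⇒ W
n=5: the only move is to 4(W), a W ⇒ L
n=6: can move to 3, which is L ⇒ W
n=7: the only move is to 6(W), a W ⇒ L
n=8: can move to 7, which is L ⇒ W
n=9: moves to 6(W), 8(W); every one is W ⇒ L
n=10: can move to 5, which is L ⇒ W
n=11: the only move is to 10(W), a W ⇒ L
n=12: can move to 9, which is L ⇒ W
n=13: the only move is to 12(W), a W ⇒ L
n=14: can move to 7, which is L ⇒ W
n=15: moves to 10(W), 12(W), 14(W); every one is W ⇒ L
Every move from 15 reaches a W position, so the mover loses.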